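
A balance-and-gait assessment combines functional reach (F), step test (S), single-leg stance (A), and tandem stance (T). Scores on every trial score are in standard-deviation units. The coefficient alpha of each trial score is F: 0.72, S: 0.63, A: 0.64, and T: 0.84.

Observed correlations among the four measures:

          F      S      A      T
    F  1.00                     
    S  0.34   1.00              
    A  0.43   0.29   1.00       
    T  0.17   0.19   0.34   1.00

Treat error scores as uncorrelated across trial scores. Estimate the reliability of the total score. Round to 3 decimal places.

0.844

Var(F+S+A+T) = 4 + 2·[0.34 + 0.43 + 0.17 + 0.29 + 0.19 + 0.34] = 4 + 3.52 = 7.52.
Under uncorrelated errors the observed covariances equal the true-score covariances, so only the own-variance terms attenuate.
True-score variance = [0.72 + 0.63 + 0.64 + 0.84] + 3.52 = 2.83 + 3.52 = 6.35.
Reliability = 6.35 / 7.52 = 0.844.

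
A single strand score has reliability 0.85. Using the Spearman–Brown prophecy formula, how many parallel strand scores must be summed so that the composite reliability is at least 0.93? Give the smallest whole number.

3

k ≥ ρ*(1−ρ₁)/(ρ₁(1−ρ*)) = 0.93·0.15 / (0.85·0.07) = 2.345.
Smallest integer k = 3.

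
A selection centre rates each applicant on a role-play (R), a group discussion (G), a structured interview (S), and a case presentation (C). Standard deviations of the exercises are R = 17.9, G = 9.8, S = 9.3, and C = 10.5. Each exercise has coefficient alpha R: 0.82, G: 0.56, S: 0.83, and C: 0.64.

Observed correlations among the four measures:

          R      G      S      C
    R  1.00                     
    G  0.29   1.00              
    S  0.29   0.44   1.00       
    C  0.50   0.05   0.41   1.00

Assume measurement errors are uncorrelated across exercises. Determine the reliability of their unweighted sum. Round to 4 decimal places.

0.8681

Var(R+G+S+C) = 17.9² + 9.8² + 9.3² + 10.5² + 2·[17.9·9.8·0.29 + 17.9·9.3·0.29 + 17.9·10.5·0.50 + 9.8·9.3·0.44 + 9.8·10.5·0.05 + 9.3·10.5·0.41] = 613.19 + 556.812 = 1170.
Under uncorrelated errors the observed covariances equal the true-score covariances, so only the own-variance terms attenuate.
True-score variance = [17.9²·0.82 + 9.8²·0.56 + 9.3²·0.83 + 10.5²·0.64] + 556.812 = 458.865 + 556.812 = 1015.68.
Reliability = 1015.68 / 1170 = 0.8681.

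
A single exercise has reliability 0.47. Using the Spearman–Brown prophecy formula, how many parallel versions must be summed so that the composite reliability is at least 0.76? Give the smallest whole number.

4

k ≥ ρ*(1−ρ₁)/(ρ₁(1−ρ*)) = 0.76·0.53 / (0.47·0.24) = 3.571.
Smallest integer k = 4.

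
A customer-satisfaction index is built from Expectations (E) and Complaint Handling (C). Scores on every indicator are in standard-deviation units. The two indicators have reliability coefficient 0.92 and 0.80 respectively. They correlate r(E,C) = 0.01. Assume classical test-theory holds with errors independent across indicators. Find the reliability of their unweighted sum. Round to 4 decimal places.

Var(E+C) = 2 + 2·[0.01] = 2 + 0.02 = 2.02.
Because errors are independent across components, Cov(Tᵢ,Tⱼ) = Cov(Xᵢ,Xⱼ); the off-diagonal part of the true-score variance is the same as above.
True-score variance = [0.92 + 0.80] + 0.02 = 1.72 + 0.02 = 1.74.
Reliability = 1.74 / 2.02 = 0.8614.

0.8614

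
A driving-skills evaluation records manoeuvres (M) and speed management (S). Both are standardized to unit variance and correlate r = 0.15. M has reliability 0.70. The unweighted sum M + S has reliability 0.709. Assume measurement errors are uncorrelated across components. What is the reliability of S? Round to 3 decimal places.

Var(M+S) = 2 + 2·0.15 = 2.300.
True-score variance = ρ_M + ρ_S + 2·0.15, so 0.709 = (0.70 + ρ_S + 0.30) / 2.300.
ρ_S = 0.709·2.300 − 0.70 − 0.30 = 0.631.

0.631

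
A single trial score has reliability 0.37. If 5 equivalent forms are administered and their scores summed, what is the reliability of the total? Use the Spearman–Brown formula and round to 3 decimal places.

0.746

ρ_k = kρ / (1 + (k−1)ρ) = 5·0.37 / (1 + 4·0.37) = 1.850 / 2.480 = 0.746.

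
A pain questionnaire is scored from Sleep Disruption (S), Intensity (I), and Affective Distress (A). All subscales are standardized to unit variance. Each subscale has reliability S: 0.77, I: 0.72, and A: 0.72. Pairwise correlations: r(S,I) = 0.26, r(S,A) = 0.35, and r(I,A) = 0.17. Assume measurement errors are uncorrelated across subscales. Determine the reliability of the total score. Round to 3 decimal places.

Var(S+I+A) = 3 + 2·[0.26 + 0.35 + 0.17] = 3 + 1.56 = 4.56.
With uncorrelated errors the cross-covariances are all true-score covariance, so they carry over unchanged; only the diagonal terms shrink to ρᵢσᵢ².
True-score variance = [0.77 + 0.72 + 0.72] + 1.56 = 2.21 + 1.56 = 3.77.
Reliability = 3.77 / 4.56 = 0.827.

0.827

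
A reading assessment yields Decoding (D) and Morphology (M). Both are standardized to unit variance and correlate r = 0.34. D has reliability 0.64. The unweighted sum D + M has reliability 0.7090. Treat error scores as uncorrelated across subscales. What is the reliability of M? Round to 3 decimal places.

Var(D+M) = 2 + 2·0.34 = 2.680.
True-score variance = ρ_D + ρ_M + 2·0.34, so 0.7090 = (0.64 + ρ_M + 0.68) / 2.680.
ρ_M = 0.7090·2.680 − 0.64 − 0.68 = 0.580.

0.580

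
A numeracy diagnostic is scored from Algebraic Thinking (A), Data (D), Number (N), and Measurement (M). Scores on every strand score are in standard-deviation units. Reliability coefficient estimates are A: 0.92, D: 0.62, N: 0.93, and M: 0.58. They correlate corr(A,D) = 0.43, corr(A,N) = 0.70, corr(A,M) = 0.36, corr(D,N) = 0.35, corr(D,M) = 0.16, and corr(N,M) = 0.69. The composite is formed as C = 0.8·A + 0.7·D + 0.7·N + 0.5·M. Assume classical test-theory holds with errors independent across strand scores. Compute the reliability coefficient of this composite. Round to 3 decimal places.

0.914

Var(C) = 0.8² + 0.7² + 0.7² + 0.5² + 2·[0.56·0.43 + 0.56·0.70 + 0.4·0.36 + 0.49·0.35 + 0.35·0.16 + 0.35·0.69] = 1.87 + 2.4916 = 4.3616.
Under uncorrelated errors the observed covariances equal the true-score covariances, so only the own-variance terms attenuate.
True-score variance = [0.8²·0.92 + 0.7²·0.62 + 0.7²·0.93 + 0.5²·0.58] + 2.4916 = 1.4933 + 2.4916 = 3.9849.
Reliability = 3.9849 / 4.3616 = 0.914.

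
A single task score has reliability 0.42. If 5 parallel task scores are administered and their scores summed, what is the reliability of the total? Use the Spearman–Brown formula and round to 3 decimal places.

0.784

ρ_k = kρ / (1 + (k−1)ρ) = 5·0.42 / (1 + 4·0.42) = 2.100 / 2.680 = 0.784.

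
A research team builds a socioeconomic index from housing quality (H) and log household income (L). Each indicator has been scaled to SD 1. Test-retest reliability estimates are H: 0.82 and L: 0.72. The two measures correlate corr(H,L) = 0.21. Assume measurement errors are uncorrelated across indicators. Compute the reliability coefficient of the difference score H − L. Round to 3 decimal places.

Var(H−L) = 1 + 1 − 2·0.21 = 2 − 0.42 = 1.58.
Because errors are independent across components, Cov(Tᵢ,Tⱼ) = Cov(Xᵢ,Xⱼ); the off-diagonal part of the true-score variance is the same as above.
True-score variance = [0.82 + 0.72] − 0.42 = 1.54 − 0.42 = 1.12.
Reliability = 1.12 / 1.58 = 0.709.

0.709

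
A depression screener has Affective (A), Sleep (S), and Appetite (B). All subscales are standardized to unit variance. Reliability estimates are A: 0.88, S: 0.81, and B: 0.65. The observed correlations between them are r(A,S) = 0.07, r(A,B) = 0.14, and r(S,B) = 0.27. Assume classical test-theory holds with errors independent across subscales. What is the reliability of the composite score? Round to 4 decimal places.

Var(A+S+B) = 3 + 2·[0.07 + 0.14 + 0.27] = 3 + 0.96 = 3.96.
Under uncorrelated errors the observed covariances equal the true-score covariances, so only the own-variance terms attenuate.
True-score variance = [0.88 + 0.81 + 0.65] + 0.96 = 2.34 + 0.96 = 3.3.
Reliability = 3.3 / 3.96 = 0.8333.

0.8333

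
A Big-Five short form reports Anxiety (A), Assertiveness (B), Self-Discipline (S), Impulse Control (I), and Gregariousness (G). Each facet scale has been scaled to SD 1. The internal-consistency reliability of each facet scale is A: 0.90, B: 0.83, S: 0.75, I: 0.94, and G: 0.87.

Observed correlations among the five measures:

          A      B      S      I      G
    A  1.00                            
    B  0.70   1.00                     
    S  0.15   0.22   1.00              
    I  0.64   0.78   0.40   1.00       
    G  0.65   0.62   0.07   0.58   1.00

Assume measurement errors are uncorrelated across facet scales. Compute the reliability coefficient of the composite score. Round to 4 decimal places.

0.9514

Var(A+B+S+I+G) = 5 + 2·[0.70 + 0.15 + 0.64 + 0.65 + 0.22 + 0.78 + 0.62 + 0.40 + 0.07 + 0.58] = 5 + 9.62 = 14.62.
Because errors are independent across components, Cov(Tᵢ,Tⱼ) = Cov(Xᵢ,Xⱼ); the off-diagonal part of the true-score variance is the same as above.
True-score variance = [0.90 + 0.83 + 0.75 + 0.94 + 0.87] + 9.62 = 4.29 + 9.62 = 13.91.
Reliability = 13.91 / 14.62 = 0.9514.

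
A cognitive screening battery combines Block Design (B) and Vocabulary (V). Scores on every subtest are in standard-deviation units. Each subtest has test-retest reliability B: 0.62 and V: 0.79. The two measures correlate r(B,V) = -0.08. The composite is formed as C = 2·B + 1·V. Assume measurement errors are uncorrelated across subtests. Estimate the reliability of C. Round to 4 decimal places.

Var(C) = 2² + 1 + 2·[2·(-0.08)] = 5 − 0.32 = 4.68.
Under uncorrelated errors the observed covariances equal the true-score covariances, so only the own-variance terms attenuate.
True-score variance = [2²·0.62 + 0.79] − 0.32 = 3.27 − 0.32 = 2.95.
Reliability = 2.95 / 4.68 = 0.6303.

0.6303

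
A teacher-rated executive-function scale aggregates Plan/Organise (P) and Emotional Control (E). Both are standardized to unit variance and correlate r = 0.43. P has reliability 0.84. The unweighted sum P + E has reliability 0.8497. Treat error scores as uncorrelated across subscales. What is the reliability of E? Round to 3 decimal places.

0.730

Var(P+E) = 2 + 2·0.43 = 2.860.
True-score variance = ρ_P + ρ_E + 2·0.43, so 0.8497 = (0.84 + ρ_E + 0.86) / 2.860.
ρ_E = 0.8497·2.860 − 0.84 − 0.86 = 0.730.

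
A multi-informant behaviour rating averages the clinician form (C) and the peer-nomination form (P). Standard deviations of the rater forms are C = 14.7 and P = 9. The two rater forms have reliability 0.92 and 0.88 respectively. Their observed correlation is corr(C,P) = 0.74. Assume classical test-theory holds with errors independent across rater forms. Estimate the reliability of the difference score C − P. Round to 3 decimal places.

0.733

Var(C−P) = 14.7² + 9² − 2·14.7·9·0.74 = 297.09 − 195.804 = 101.286.
Under uncorrelated errors the observed covariances equal the true-score covariances, so only the own-variance terms attenuate.
True-score variance = [14.7²·0.92 + 9²·0.88] − 195.804 = 270.083 − 195.804 = 74.2788.
Reliability = 74.2788 / 101.286 = 0.733.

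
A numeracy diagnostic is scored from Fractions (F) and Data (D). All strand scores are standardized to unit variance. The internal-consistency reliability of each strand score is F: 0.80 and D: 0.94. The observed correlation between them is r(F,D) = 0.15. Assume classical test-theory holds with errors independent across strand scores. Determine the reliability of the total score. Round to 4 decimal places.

0.8870

Var(F+D) = 2 + 2·[0.15] = 2 + 0.3 = 2.3.
Under uncorrelated errors the observed covariances equal the true-score covariances, so only the own-variance terms attenuate.
True-score variance = [0.80 + 0.94] + 0.3 = 1.74 + 0.3 = 2.04.
Reliability = 2.04 / 2.3 = 0.8870.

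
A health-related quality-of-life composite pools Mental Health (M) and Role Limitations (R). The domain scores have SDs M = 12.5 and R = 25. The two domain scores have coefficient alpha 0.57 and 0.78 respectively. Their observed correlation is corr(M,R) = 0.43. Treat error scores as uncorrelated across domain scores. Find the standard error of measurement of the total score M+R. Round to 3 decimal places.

14.307

Var(total) = 781.25 + 268.75 = 1050.
True-score variance = 576.562 + 268.75 = 845.312, so reliability = 0.8051.
Error variance = 1050 − 845.312 = 204.688; SEM = √204.688 = 14.307.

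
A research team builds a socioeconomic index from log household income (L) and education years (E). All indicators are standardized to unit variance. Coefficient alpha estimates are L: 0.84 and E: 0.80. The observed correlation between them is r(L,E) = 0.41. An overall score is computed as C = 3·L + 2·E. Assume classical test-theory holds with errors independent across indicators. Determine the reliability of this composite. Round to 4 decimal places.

0.8750

Var(C) = 3² + 2² + 2·[6·0.41] = 13 + 4.92 = 17.92.
With uncorrelated errors the cross-covariances are all true-score covariance, so they carry over unchanged; only the diagonal terms shrink to ρᵢσᵢ².
True-score variance = [3²·0.84 + 2²·0.80] + 4.92 = 10.76 + 4.92 = 15.68.
Reliability = 15.68 / 17.92 = 0.8750.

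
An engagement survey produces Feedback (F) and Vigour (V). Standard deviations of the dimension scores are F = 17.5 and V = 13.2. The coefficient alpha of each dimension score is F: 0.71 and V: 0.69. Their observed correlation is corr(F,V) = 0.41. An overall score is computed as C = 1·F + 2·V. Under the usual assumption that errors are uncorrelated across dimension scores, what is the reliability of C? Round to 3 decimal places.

Var(C) = 17.5² + 2²·13.2² + 2·[2·17.5·13.2·0.41] = 1003.21 + 378.84 = 1382.05.
Under uncorrelated errors the observed covariances equal the true-score covariances, so only the own-variance terms attenuate.
True-score variance = [17.5²·0.71 + 2²·13.2²·0.69] + 378.84 = 698.34 + 378.84 = 1077.18.
Reliability = 1077.18 / 1382.05 = 0.779.

0.779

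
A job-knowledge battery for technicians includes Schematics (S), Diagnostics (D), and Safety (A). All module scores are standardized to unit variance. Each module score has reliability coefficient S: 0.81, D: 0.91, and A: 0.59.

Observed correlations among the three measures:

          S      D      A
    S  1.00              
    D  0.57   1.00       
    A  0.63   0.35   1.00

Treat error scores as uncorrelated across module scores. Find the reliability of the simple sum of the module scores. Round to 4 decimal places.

Var(S+D+A) = 3 + 2·[0.57 + 0.63 + 0.35] = 3 + 3.1 = 6.1.
With uncorrelated errors the cross-covariances are all true-score covariance, so they carry over unchanged; only the diagonal terms shrink to ρᵢσᵢ².
True-score variance = [0.81 + 0.91 + 0.59] + 3.1 = 2.31 + 3.1 = 5.41.
Reliability = 5.41 / 6.1 = 0.8869.

0.8869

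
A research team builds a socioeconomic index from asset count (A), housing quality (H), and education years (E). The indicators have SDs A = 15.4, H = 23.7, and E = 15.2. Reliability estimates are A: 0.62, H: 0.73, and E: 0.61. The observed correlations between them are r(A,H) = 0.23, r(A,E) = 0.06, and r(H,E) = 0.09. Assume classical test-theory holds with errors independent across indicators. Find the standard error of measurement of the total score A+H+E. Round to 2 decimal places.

Var(total) = 1029.89 + 260.824 = 1290.71.
True-score variance = 698.007 + 260.824 = 958.831, so reliability = 0.7429.
Error variance = 1290.71 − 958.831 = 331.883; SEM = √331.883 = 18.22.

18.22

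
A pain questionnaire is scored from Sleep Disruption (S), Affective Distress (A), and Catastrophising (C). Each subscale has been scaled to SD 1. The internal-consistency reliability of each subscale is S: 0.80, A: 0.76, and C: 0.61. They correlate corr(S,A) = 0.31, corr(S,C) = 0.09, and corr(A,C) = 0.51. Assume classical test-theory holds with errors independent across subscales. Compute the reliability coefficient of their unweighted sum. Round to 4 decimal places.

Var(S+A+C) = 3 + 2·[0.31 + 0.09 + 0.51] = 3 + 1.82 = 4.82.
Because errors are independent across components, Cov(Tᵢ,Tⱼ) = Cov(Xᵢ,Xⱼ); the off-diagonal part of the true-score variance is the same as above.
True-score variance = [0.80 + 0.76 + 0.61] + 1.82 = 2.17 + 1.82 = 3.99.
Reliability = 3.99 / 4.82 = 0.8278.

0.8278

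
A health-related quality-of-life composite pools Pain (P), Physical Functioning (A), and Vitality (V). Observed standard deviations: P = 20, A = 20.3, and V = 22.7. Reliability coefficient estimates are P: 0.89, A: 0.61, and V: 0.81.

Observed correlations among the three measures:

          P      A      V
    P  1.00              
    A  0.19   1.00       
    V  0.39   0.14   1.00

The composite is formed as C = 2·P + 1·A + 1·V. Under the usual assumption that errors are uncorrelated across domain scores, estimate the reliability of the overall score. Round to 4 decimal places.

Var(C) = 2²·20² + 20.3² + 22.7² + 2·[2·20·20.3·0.19 + 2·20·22.7·0.39 + 20.3·22.7·0.14] = 2527.38 + 1145.83 = 3673.21.
With uncorrelated errors the cross-covariances are all true-score covariance, so they carry over unchanged; only the diagonal terms shrink to ρᵢσᵢ².
True-score variance = [2²·20²·0.89 + 20.3²·0.61 + 22.7²·0.81] + 1145.83 = 2092.76 + 1145.83 = 3238.59.
Reliability = 3238.59 / 3673.21 = 0.8817.

0.8817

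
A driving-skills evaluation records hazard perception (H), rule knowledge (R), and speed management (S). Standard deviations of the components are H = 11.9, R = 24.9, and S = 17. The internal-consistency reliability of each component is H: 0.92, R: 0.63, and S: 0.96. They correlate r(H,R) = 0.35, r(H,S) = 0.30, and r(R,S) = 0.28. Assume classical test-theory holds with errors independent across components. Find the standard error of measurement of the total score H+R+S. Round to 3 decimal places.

Var(total) = 1050.62 + 565.845 = 1616.46.
True-score variance = 798.327 + 565.845 = 1364.17, so reliability = 0.8439.
Error variance = 1616.46 − 1364.17 = 252.293; SEM = √252.293 = 15.884.

15.884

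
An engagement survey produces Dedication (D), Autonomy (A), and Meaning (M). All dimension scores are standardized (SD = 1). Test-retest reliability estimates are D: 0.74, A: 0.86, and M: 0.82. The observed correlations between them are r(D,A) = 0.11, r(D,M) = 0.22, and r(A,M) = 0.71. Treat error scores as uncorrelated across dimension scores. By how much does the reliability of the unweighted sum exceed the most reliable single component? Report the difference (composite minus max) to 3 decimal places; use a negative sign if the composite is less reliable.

0.026

Var(sum) = 3 + 2.08 = 5.08; true-score variance = 2.42 + 2.08 = 4.5; composite reliability = 0.8858.
Max component reliability = 0.8600.
Difference = 0.8858 − 0.8600 = 0.026.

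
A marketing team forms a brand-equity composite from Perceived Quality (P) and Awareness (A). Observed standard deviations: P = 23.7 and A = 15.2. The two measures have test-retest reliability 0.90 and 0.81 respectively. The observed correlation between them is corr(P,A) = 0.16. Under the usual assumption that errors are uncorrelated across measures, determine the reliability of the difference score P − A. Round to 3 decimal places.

0.852

Var(P−A) = 23.7² + 15.2² − 2·23.7·15.2·0.16 = 792.73 − 115.277 = 677.453.
With uncorrelated errors the cross-covariances are all true-score covariance, so they carry over unchanged; only the diagonal terms shrink to ρᵢσᵢ².
True-score variance = [23.7²·0.90 + 15.2²·0.81] − 115.277 = 692.663 − 115.277 = 577.387.
Reliability = 577.387 / 677.453 = 0.852.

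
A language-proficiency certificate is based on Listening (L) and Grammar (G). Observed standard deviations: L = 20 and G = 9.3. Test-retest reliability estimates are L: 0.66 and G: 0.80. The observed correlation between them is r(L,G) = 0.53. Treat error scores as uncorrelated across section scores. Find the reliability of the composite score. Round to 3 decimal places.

0.776

Var(L+G) = 20² + 9.3² + 2·[20·9.3·0.53] = 486.49 + 197.16 = 683.65.
With uncorrelated errors the cross-covariances are all true-score covariance, so they carry over unchanged; only the diagonal terms shrink to ρᵢσᵢ².
True-score variance = [20²·0.66 + 9.3²·0.80] + 197.16 = 333.192 + 197.16 = 530.352.
Reliability = 530.352 / 683.65 = 0.776.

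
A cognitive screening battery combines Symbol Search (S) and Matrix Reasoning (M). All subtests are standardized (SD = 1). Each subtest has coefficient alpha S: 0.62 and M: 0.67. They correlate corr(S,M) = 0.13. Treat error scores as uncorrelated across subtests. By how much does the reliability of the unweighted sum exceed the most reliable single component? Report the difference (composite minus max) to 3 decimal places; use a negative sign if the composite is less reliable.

Var(sum) = 2 + 0.26 = 2.26; true-score variance = 1.29 + 0.26 = 1.55; composite reliability = 0.6858.
Max component reliability = 0.6700.
Difference = 0.6858 − 0.6700 = 0.016.

0.016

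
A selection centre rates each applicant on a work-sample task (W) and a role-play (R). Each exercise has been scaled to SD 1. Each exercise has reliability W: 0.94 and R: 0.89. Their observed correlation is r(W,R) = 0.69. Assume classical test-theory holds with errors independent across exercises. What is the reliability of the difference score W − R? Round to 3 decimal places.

0.726

Var(W−R) = 1 + 1 − 2·0.69 = 2 − 1.38 = 0.62.
With uncorrelated errors the cross-covariances are all true-score covariance, so they carry over unchanged; only the diagonal terms shrink to ρᵢσᵢ².
True-score variance = [0.94 + 0.89] − 1.38 = 1.83 − 1.38 = 0.45.
Reliability = 0.45 / 0.62 = 0.726.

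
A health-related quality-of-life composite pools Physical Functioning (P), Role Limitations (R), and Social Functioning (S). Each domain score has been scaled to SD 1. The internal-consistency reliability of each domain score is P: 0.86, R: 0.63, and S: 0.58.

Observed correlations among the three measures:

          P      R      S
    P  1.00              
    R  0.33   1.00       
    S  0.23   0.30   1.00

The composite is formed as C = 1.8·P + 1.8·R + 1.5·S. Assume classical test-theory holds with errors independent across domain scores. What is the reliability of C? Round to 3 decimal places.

0.811

Var(C) = 1.8² + 1.8² + 1.5² + 2·[3.24·0.33 + 2.7·0.23 + 2.7·0.30] = 8.73 + 5.0004 = 13.7304.
With uncorrelated errors the cross-covariances are all true-score covariance, so they carry over unchanged; only the diagonal terms shrink to ρᵢσᵢ².
True-score variance = [1.8²·0.86 + 1.8²·0.63 + 1.5²·0.58] + 5.0004 = 6.1326 + 5.0004 = 11.133.
Reliability = 11.133 / 13.7304 = 0.811.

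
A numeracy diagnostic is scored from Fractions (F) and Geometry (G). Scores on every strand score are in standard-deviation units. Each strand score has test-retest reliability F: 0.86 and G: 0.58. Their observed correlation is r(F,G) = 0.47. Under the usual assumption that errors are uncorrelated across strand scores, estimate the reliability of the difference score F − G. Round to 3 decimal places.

0.472

Var(F−G) = 1 + 1 − 2·0.47 = 2 − 0.94 = 1.06.
With uncorrelated errors the cross-covariances are all true-score covariance, so they carry over unchanged; only the diagonal terms shrink to ρᵢσᵢ².
True-score variance = [0.86 + 0.58] − 0.94 = 1.44 − 0.94 = 0.5.
Reliability = 0.5 / 1.06 = 0.472.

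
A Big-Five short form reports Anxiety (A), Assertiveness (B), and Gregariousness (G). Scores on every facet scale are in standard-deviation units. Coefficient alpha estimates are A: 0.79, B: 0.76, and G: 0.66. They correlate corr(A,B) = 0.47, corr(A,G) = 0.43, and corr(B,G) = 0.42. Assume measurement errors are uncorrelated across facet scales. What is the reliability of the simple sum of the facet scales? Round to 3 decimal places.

0.860

Var(A+B+G) = 3 + 2·[0.47 + 0.43 + 0.42] = 3 + 2.64 = 5.64.
Because errors are independent across components, Cov(Tᵢ,Tⱼ) = Cov(Xᵢ,Xⱼ); the off-diagonal part of the true-score variance is the same as above.
True-score variance = [0.79 + 0.76 + 0.66] + 2.64 = 2.21 + 2.64 = 4.85.
Reliability = 4.85 / 5.64 = 0.860.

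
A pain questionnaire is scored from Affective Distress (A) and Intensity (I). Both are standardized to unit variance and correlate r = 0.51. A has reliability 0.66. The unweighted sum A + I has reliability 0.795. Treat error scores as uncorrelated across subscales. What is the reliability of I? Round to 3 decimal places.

0.721

Var(A+I) = 2 + 2·0.51 = 3.020.
True-score variance = ρ_A + ρ_I + 2·0.51, so 0.795 = (0.66 + ρ_I + 1.02) / 3.020.
ρ_I = 0.795·3.020 − 0.66 − 1.02 = 0.721.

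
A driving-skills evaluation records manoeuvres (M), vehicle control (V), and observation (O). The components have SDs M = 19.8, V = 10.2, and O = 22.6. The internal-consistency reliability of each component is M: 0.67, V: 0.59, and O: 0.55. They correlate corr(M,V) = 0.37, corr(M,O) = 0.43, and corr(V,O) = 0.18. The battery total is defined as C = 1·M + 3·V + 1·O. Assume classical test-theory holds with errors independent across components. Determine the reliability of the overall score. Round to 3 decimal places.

0.746

Var(C) = 19.8² + 3²·10.2² + 22.6² + 2·[3·19.8·10.2·0.37 + 19.8·22.6·0.43 + 3·10.2·22.6·0.18] = 1839.16 + 1082.15 = 2921.31.
Under uncorrelated errors the observed covariances equal the true-score covariances, so only the own-variance terms attenuate.
True-score variance = [19.8²·0.67 + 3²·10.2²·0.59 + 22.6²·0.55] + 1082.15 = 1096.04 + 1082.15 = 2178.18.
Reliability = 2178.18 / 2921.31 = 0.746.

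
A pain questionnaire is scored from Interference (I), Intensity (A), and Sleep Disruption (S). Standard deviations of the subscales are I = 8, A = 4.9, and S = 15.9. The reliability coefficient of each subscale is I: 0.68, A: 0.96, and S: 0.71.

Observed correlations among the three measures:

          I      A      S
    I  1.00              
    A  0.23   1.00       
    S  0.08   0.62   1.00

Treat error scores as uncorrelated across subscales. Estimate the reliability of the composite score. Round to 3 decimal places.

Var(I+A+S) = 8² + 4.9² + 15.9² + 2·[8·4.9·0.23 + 8·15.9·0.08 + 4.9·15.9·0.62] = 340.82 + 134.992 = 475.812.
With uncorrelated errors the cross-covariances are all true-score covariance, so they carry over unchanged; only the diagonal terms shrink to ρᵢσᵢ².
True-score variance = [8²·0.68 + 4.9²·0.96 + 15.9²·0.71] + 134.992 = 246.065 + 134.992 = 381.057.
Reliability = 381.057 / 475.812 = 0.801.

0.801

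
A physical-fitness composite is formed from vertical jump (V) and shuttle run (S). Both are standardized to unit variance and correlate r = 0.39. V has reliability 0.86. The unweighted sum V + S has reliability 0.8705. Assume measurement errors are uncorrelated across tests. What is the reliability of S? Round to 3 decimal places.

Var(V+S) = 2 + 2·0.39 = 2.780.
True-score variance = ρ_V + ρ_S + 2·0.39, so 0.8705 = (0.86 + ρ_S + 0.78) / 2.780.
ρ_S = 0.8705·2.780 − 0.86 − 0.78 = 0.780.

0.780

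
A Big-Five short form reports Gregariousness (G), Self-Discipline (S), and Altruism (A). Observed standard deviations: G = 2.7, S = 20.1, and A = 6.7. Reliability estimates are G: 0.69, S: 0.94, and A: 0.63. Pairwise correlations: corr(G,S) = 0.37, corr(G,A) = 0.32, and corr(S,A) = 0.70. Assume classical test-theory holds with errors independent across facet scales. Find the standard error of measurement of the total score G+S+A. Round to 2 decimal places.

Var(total) = 456.19 + 240.275 = 696.465.
True-score variance = 413.08 + 240.275 = 653.356, so reliability = 0.9381.
Error variance = 696.465 − 653.356 = 43.1098; SEM = √43.1098 = 6.57.

6.57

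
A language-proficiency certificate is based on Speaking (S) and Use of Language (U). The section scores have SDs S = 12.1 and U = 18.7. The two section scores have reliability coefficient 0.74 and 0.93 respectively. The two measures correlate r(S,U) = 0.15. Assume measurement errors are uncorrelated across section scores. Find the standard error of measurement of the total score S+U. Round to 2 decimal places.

Var(total) = 496.1 + 67.881 = 563.981.
True-score variance = 433.555 + 67.881 = 501.436, so reliability = 0.8891.
Error variance = 563.981 − 501.436 = 62.5449; SEM = √62.5449 = 7.91.

7.91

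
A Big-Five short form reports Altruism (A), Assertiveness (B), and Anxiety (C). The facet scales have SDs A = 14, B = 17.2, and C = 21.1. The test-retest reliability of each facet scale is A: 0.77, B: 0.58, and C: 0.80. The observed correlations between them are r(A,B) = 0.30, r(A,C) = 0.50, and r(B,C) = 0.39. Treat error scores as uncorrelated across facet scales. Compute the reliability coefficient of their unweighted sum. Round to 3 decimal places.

0.844

Var(A+B+C) = 14² + 17.2² + 21.1² + 2·[14·17.2·0.30 + 14·21.1·0.50 + 17.2·21.1·0.39] = 937.05 + 722.958 = 1660.01.
Under uncorrelated errors the observed covariances equal the true-score covariances, so only the own-variance terms attenuate.
True-score variance = [14²·0.77 + 17.2²·0.58 + 21.1²·0.80] + 722.958 = 678.675 + 722.958 = 1401.63.
Reliability = 1401.63 / 1660.01 = 0.844.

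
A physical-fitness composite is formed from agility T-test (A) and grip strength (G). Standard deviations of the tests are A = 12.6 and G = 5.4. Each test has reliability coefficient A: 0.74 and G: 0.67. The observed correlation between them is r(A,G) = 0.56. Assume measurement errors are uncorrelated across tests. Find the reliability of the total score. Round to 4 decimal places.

0.8073

Var(A+G) = 12.6² + 5.4² + 2·[12.6·5.4·0.56] = 187.92 + 76.2048 = 264.125.
Under uncorrelated errors the observed covariances equal the true-score covariances, so only the own-variance terms attenuate.
True-score variance = [12.6²·0.74 + 5.4²·0.67] + 76.2048 = 137.02 + 76.2048 = 213.224.
Reliability = 213.224 / 264.125 = 0.8073.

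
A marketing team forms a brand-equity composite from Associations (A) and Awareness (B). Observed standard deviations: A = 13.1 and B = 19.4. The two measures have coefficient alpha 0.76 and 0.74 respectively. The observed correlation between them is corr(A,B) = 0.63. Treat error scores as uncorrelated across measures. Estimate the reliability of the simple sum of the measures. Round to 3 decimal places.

0.840

Var(A+B) = 13.1² + 19.4² + 2·[13.1·19.4·0.63] = 547.97 + 320.216 = 868.186.
Under uncorrelated errors the observed covariances equal the true-score covariances, so only the own-variance terms attenuate.
True-score variance = [13.1²·0.76 + 19.4²·0.74] + 320.216 = 408.93 + 320.216 = 729.146.
Reliability = 729.146 / 868.186 = 0.840.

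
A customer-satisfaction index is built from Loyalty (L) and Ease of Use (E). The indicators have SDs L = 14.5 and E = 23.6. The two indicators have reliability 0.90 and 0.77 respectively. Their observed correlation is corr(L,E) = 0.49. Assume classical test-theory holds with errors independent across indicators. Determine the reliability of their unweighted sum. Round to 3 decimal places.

Var(L+E) = 14.5² + 23.6² + 2·[14.5·23.6·0.49] = 767.21 + 335.356 = 1102.57.
With uncorrelated errors the cross-covariances are all true-score covariance, so they carry over unchanged; only the diagonal terms shrink to ρᵢσᵢ².
True-score variance = [14.5²·0.90 + 23.6²·0.77] + 335.356 = 618.084 + 335.356 = 953.44.
Reliability = 953.44 / 1102.57 = 0.865.

0.865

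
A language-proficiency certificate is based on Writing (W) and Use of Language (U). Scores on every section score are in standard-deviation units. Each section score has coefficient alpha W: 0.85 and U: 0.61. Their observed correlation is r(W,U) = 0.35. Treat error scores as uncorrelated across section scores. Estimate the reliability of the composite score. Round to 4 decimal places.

Var(W+U) = 2 + 2·[0.35] = 2 + 0.7 = 2.7.
With uncorrelated errors the cross-covariances are all true-score covariance, so they carry over unchanged; only the diagonal terms shrink to ρᵢσᵢ².
True-score variance = [0.85 + 0.61] + 0.7 = 1.46 + 0.7 = 2.16.
Reliability = 2.16 / 2.7 = 0.8000.

0.8000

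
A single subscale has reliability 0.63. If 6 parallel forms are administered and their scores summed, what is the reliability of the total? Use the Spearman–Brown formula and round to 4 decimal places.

0.9108

ρ_k = kρ / (1 + (k−1)ρ) = 6·0.63 / (1 + 5·0.63) = 3.780 / 4.150 = 0.9108.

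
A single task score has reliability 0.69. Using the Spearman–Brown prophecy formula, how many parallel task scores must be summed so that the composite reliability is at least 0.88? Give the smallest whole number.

4

k ≥ ρ*(1−ρ₁)/(ρ₁(1−ρ*)) = 0.88·0.31 / (0.69·0.12) = 3.295.
Smallest integer k = 4.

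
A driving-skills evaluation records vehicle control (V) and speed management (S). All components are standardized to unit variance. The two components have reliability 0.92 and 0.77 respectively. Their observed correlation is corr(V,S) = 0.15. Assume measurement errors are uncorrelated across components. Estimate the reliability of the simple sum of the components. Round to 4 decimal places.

Var(V+S) = 2 + 2·[0.15] = 2 + 0.3 = 2.3.
Because errors are independent across components, Cov(Tᵢ,Tⱼ) = Cov(Xᵢ,Xⱼ); the off-diagonal part of the true-score variance is the same as above.
True-score variance = [0.92 + 0.77] + 0.3 = 1.69 + 0.3 = 1.99.
Reliability = 1.99 / 2.3 = 0.8652.

0.8652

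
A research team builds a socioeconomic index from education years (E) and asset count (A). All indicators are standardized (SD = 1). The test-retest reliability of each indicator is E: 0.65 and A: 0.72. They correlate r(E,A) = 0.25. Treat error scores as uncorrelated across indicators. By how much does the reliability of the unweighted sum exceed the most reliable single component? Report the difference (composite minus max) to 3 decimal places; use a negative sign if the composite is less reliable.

Var(sum) = 2 + 0.5 = 2.5; true-score variance = 1.37 + 0.5 = 1.87; composite reliability = 0.7480.
Max component reliability = 0.7200.
Difference = 0.7480 − 0.7200 = 0.028.

0.028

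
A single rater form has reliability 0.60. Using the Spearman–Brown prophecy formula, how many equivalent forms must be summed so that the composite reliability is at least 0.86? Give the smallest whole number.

k ≥ ρ*(1−ρ₁)/(ρ₁(1−ρ*)) = 0.86·0.40 / (0.60·0.14) = 4.095.
Smallest integer k = 5.

5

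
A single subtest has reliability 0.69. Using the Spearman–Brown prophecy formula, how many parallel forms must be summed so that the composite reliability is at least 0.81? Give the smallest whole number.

k ≥ ρ*(1−ρ₁)/(ρ₁(1−ρ*)) = 0.81·0.31 / (0.69·0.19) = 1.915.
Smallest integer k = 2.

2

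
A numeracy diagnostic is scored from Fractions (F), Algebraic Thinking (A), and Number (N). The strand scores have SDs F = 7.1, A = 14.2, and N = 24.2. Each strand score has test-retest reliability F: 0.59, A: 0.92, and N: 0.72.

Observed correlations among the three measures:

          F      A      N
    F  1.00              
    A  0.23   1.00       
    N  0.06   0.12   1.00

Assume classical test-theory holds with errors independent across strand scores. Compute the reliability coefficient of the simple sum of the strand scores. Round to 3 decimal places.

Var(F+A+N) = 7.1² + 14.2² + 24.2² + 2·[7.1·14.2·0.23 + 7.1·24.2·0.06 + 14.2·24.2·0.12] = 837.69 + 149.469 = 987.159.
Because errors are independent across components, Cov(Tᵢ,Tⱼ) = Cov(Xᵢ,Xⱼ); the off-diagonal part of the true-score variance is the same as above.
True-score variance = [7.1²·0.59 + 14.2²·0.92 + 24.2²·0.72] + 149.469 = 636.912 + 149.469 = 786.381.
Reliability = 786.381 / 987.159 = 0.797.

0.797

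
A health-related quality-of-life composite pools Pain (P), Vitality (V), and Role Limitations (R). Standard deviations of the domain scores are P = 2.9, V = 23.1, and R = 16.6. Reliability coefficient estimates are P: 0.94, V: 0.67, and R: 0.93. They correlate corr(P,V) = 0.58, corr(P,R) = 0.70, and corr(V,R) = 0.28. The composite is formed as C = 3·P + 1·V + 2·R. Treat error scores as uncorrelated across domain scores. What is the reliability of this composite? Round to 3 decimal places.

Var(C) = 3²·2.9² + 23.1² + 2²·16.6² + 2·[3·2.9·23.1·0.58 + 6·2.9·16.6·0.70 + 2·23.1·16.6·0.28] = 1711.54 + 1066.98 = 2778.52.
With uncorrelated errors the cross-covariances are all true-score covariance, so they carry over unchanged; only the diagonal terms shrink to ρᵢσᵢ².
True-score variance = [3²·2.9²·0.94 + 23.1²·0.67 + 2²·16.6²·0.93] + 1066.98 = 1453.75 + 1066.98 = 2520.73.
Reliability = 2520.73 / 2778.52 = 0.907.

0.907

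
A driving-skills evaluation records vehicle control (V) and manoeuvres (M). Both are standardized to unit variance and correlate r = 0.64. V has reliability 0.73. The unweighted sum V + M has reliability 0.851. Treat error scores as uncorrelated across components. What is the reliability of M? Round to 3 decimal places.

0.781

Var(V+M) = 2 + 2·0.64 = 3.280.
True-score variance = ρ_V + ρ_M + 2·0.64, so 0.851 = (0.73 + ρ_M + 1.28) / 3.280.
ρ_M = 0.851·3.280 − 0.73 − 1.28 = 0.781.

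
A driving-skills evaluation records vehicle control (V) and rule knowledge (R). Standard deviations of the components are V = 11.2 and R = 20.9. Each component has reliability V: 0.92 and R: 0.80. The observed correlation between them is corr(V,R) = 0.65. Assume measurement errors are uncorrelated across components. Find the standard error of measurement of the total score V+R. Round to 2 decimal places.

9.87

Var(total) = 562.25 + 304.304 = 866.554.
True-score variance = 464.853 + 304.304 = 769.157, so reliability = 0.8876.
Error variance = 866.554 − 769.157 = 97.3972; SEM = √97.3972 = 9.87.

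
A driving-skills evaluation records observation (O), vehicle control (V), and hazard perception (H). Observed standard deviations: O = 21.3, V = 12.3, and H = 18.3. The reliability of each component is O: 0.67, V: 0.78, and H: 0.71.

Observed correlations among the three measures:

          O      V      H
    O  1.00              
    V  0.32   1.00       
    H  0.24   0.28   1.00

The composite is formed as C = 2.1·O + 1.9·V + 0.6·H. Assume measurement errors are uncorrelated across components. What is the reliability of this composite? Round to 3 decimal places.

0.781

Var(C) = 2.1²·21.3² + 1.9²·12.3² + 0.6²·18.3² + 2·[3.99·21.3·12.3·0.32 + 1.26·21.3·18.3·0.24 + 1.14·12.3·18.3·0.28] = 2667.49 + 1048.46 = 3715.95.
Under uncorrelated errors the observed covariances equal the true-score covariances, so only the own-variance terms attenuate.
True-score variance = [2.1²·21.3²·0.67 + 1.9²·12.3²·0.78 + 0.6²·18.3²·0.71] + 1048.46 = 1852.12 + 1048.46 = 2900.58.
Reliability = 2900.58 / 3715.95 = 0.781.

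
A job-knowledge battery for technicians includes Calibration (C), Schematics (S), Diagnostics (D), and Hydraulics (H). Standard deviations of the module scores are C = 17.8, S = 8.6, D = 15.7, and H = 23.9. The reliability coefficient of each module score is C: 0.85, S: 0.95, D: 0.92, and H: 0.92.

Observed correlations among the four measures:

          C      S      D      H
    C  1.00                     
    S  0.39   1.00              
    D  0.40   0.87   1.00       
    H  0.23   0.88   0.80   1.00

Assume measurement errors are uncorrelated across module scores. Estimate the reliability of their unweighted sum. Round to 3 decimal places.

0.960

Var(C+S+D+H) = 17.8² + 8.6² + 15.7² + 23.9² + 2·[17.8·8.6·0.39 + 17.8·15.7·0.40 + 17.8·23.9·0.23 + 8.6·15.7·0.87 + 8.6·23.9·0.88 + 15.7·23.9·0.80] = 1208.5 + 1735.72 = 2944.22.
Because errors are independent across components, Cov(Tᵢ,Tⱼ) = Cov(Xᵢ,Xⱼ); the off-diagonal part of the true-score variance is the same as above.
True-score variance = [17.8²·0.85 + 8.6²·0.95 + 15.7²·0.92 + 23.9²·0.92] + 1735.72 = 1091.86 + 1735.72 = 2827.58.
Reliability = 2827.58 / 2944.22 = 0.960.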